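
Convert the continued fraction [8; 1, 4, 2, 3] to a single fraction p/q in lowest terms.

335/38

Using pₖ = aₖpₖ₋₁ + pₖ₋₂ and qₖ = aₖqₖ₋₁ + qₖ₋₂:
  k=0: a=8, p=8, q=1
  k=1: a=1, p=9, q=1
  k=2: a=4, p=44, q=5
  k=3: a=2, p=97, q=11
  k=4: a=3, p=335, q=38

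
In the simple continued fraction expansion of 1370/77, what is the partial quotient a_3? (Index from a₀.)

1370 = 17·77 + 61   →  a_0 = 17
77 = 1·61 + 16   →  a_1 = 1
61 = 3·16 + 13   →  a_2 = 3
16 = 1·13 + 3   →  a_3 = 1

1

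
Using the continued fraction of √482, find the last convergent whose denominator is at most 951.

√482 = [21; 1, 20, 1, 42, …] (period length 4).
Convergents:
  p_0/q_0 = 21/1
  p_1/q_1 = 22/1
  p_2/q_2 = 461/21
  p_3/q_3 = 483/22
  p_4/q_4 = 20747/945
  p_5/q_5 = 21230/967
q_4 = 945 ≤ 951 < 967 = q_5, so the answer is 20747/945.

20747/945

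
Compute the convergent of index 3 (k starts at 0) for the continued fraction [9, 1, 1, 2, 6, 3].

48/5

Using pₖ = aₖpₖ₋₁ + pₖ₋₂, qₖ = aₖqₖ₋₁ + qₖ₋₂ (with p₋₁=1, p₋₂=0, q₋₁=0, q₋₂=1):
  k=0: a=9, p=9, q=1
  k=1: a=1, p=10, q=1
  k=2: a=1, p=19, q=2
  k=3: a=2, p=48, q=5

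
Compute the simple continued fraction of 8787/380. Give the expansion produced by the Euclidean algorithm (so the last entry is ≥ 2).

8787 = 23×380 + 47
380 = 8×47 + 4
47 = 11×4 + 3
4 = 1×3 + 1
3 = 3×1 + 0  (stop)
So 8787/380 = [23; 8, 11, 1, 3].

[23; 8, 11, 1, 3]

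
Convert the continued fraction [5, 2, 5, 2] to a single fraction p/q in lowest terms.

Using pₖ = aₖpₖ₋₁ + pₖ₋₂ and qₖ = aₖqₖ₋₁ + qₖ₋₂:
  k=0: a=5, p=5, q=1
  k=1: a=2, p=11, q=2
  k=2: a=5, p=60, q=11
  k=3: a=2, p=131, q=24

131/24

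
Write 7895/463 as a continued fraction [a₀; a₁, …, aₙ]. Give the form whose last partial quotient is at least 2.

[17; 19, 3, 2, 3]

7895 = 17×463 + 24
463 = 19×24 + 7
24 = 3×7 + 3
7 = 2×3 + 1
3 = 3×1 + 0  (stop)
So 7895/463 = [17; 19, 3, 2, 3].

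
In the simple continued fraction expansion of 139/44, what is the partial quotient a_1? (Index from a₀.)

6

139 = 3·44 + 7   →  a_0 = 3
44 = 6·7 + 2   →  a_1 = 6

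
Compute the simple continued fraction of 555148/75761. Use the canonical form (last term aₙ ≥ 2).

[7; 3, 19, 8, 6, 8, 1, 2]

555148 = 7*75761 + 24821
75761 = 3*24821 + 1298
24821 = 19*1298 + 159
1298 = 8*159 + 26
159 = 6*26 + 3
26 = 8*3 + 2
3 = 1*2 + 1
2 = 2*1 + 0  (stop)
So 555148/75761 = [7; 3, 19, 8, 6, 8, 1, 2].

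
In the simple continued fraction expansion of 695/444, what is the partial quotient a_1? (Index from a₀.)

1

695 = 1·444 + 251   →  a_0 = 1
444 = 1·251 + 193   →  a_1 = 1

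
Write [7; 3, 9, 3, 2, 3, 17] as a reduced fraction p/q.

Fold from the inside: start with 17/1.
  3 + 1/17 = 52/17
  2 + 17/52 = 121/52
  3 + 52/121 = 415/121
  9 + 121/415 = 3856/415
  3 + 415/3856 = 11983/3856
  7 + 3856/11983 = 87737/11983

87737/11983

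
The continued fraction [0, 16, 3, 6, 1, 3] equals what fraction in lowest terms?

85/1387

Fold from the inside: start with 3/1.
  1 + 1/3 = 4/3
  6 + 3/4 = 27/4
  3 + 4/27 = 85/27
  16 + 27/85 = 1387/85
  0 + 85/1387 = 85/1387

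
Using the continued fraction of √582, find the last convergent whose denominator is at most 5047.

74497/3088

√582 = [24; 8, 48, …] (period length 2).
Convergents:
  p_0/q_0 = 24/1
  p_1/q_1 = 193/8
  p_2/q_2 = 9288/385
  p_3/q_3 = 74497/3088
  p_4/q_4 = 3585144/148609
q_3 = 3088 ≤ 5047 < 148609 = q_4, so the answer is 74497/3088.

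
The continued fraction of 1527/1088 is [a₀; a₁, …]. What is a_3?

11

1527 = 1·1088 + 439   →  a_0 = 1
1088 = 2·439 + 210   →  a_1 = 2
439 = 2·210 + 19   →  a_2 = 2
210 = 11·19 + 1   →  a_3 = 11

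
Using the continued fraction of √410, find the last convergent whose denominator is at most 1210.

√410 = [20; 4, 40, …] (period length 2).
Convergents:
  p_0/q_0 = 20/1
  p_1/q_1 = 81/4
  p_2/q_2 = 3260/161
  p_3/q_3 = 13121/648
  p_4/q_4 = 528100/26081
q_3 = 648 ≤ 1210 < 26081 = q_4, so the answer is 13121/648.

13121/648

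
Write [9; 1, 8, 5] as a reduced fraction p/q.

Fold from the inside: start with 5/1.
  8 + 1/5 = 41/5
  1 + 5/41 = 46/41
  9 + 41/46 = 455/46

455/46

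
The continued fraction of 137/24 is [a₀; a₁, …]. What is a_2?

137 = 5·24 + 17   →  a_0 = 5
24 = 1·17 + 7   →  a_1 = 1
17 = 2·7 + 3   →  a_2 = 2

2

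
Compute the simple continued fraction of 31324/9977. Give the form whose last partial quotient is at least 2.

[3; 7, 6, 6, 9, 4]

31324 = 3*9977 + 1393
9977 = 7*1393 + 226
1393 = 6*226 + 37
226 = 6*37 + 4
37 = 9*4 + 1
4 = 4*1 + 0  (stop)
So 31324/9977 = [3; 7, 6, 6, 9, 4].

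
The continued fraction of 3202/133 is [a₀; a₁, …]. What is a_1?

13

3202 = 24·133 + 10   →  a_0 = 24
133 = 13·10 + 3   →  a_1 = 13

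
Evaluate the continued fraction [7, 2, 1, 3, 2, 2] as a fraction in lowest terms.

449/61

Fold from the inside: start with 2/1.
  2 + 1/2 = 5/2
  3 + 2/5 = 17/5
  1 + 5/17 = 22/17
  2 + 17/22 = 61/22
  7 + 22/61 = 449/61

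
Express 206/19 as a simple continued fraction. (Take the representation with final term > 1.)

206 = 10*19 + 16
19 = 1*16 + 3
16 = 5*3 + 1
3 = 3*1 + 0  (stop)
So 206/19 = [10; 1, 5, 3].

[10; 1, 5, 3]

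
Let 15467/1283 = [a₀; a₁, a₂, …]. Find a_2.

15467 = 12·1283 + 71   →  a_0 = 12
1283 = 18·71 + 5   →  a_1 = 18
71 = 14·5 + 1   →  a_2 = 14

14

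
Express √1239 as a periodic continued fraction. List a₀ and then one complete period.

a₀ = ⌊√1239⌋ = 35.

[35; 5, 70]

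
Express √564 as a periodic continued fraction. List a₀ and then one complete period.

a₀ = ⌊√564⌋ = 23.
With m₀=0, d₀=1 and mₖ₊₁ = dₖaₖ − mₖ, dₖ₊₁ = (n − mₖ₊₁²)/dₖ, aₖ₊₁ = ⌊(a₀+mₖ₊₁)/dₖ₊₁⌋:
  k=1: m=23, d=35, a=1
  k=2: m=12, d=12, a=2
  k=3: m=12, d=35, a=1
  k=4: m=23, d=1, a=46
d=1 and a=2a₀=46 at k=4, so the next step gives (m, d) = (23, 35) again — its k=1 value — and the period has length 4.

[23; 1, 2, 1, 46]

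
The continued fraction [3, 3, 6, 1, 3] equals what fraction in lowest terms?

Fold from the inside: start with 3/1.
  1 + 1/3 = 4/3
  6 + 3/4 = 27/4
  3 + 4/27 = 85/27
  3 + 27/85 = 282/85

282/85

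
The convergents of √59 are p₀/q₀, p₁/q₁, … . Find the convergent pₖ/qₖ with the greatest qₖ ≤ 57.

√59 = [7; 1, 2, 7, 2, 1, 14, …] (period length 6).
Convergents:
  p_0/q_0 = 7/1
  p_1/q_1 = 8/1
  p_2/q_2 = 23/3
  p_3/q_3 = 169/22
  p_4/q_4 = 361/47
  p_5/q_5 = 530/69
q_4 = 47 ≤ 57 < 69 = q_5, so the answer is 361/47.

361/47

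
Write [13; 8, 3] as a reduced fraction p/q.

328/25

Using pₖ = aₖpₖ₋₁ + pₖ₋₂ and qₖ = aₖqₖ₋₁ + qₖ₋₂:
  k=0: a=13, p=13, q=1
  k=1: a=8, p=105, q=8
  k=2: a=3, p=328, q=25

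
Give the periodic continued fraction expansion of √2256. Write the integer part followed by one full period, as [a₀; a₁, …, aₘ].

a₀ = ⌊√2256⌋ = 47.

[47; 2, 94]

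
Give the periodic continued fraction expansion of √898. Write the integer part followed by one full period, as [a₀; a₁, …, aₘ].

[29; 1, 28, 1, 58]

a₀ = ⌊√898⌋ = 29.
With m₀=0, d₀=1 and mₖ₊₁ = dₖaₖ − mₖ, dₖ₊₁ = (n − mₖ₊₁²)/dₖ, aₖ₊₁ = ⌊(a₀+mₖ₊₁)/dₖ₊₁⌋:
  k=1: m=29, d=57, a=1
  k=2: m=28, d=2, a=28
  k=3: m=28, d=57, a=1
  k=4: m=29, d=1, a=58
d=1 and a=2a₀=58 at k=4, so the next step gives (m, d) = (29, 57) again — its k=1 value — and the period has length 4.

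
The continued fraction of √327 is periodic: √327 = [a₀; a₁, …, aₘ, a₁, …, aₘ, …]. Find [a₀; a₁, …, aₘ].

a₀ = ⌊√327⌋ = 18.
With m₀=0, d₀=1 and mₖ₊₁ = dₖaₖ − mₖ, dₖ₊₁ = (n − mₖ₊₁²)/dₖ, aₖ₊₁ = ⌊(a₀+mₖ₊₁)/dₖ₊₁⌋:
  k=1: m=18, d=3, a=12
  k=2: m=18, d=1, a=36
d=1 and a=2a₀=36 at k=2, so the next step gives (m, d) = (18, 3) again — its k=1 value — and the period has length 2.

[18; 12, 36]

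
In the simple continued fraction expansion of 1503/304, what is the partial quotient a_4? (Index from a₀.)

1503 = 4·304 + 287   →  a_0 = 4
304 = 1·287 + 17   →  a_1 = 1
287 = 16·17 + 15   →  a_2 = 16
17 = 1·15 + 2   →  a_3 = 1
15 = 7·2 + 1   →  a_4 = 7

7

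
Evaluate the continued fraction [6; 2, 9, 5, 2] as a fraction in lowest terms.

1379/213

Using pₖ = aₖpₖ₋₁ + pₖ₋₂ and qₖ = aₖqₖ₋₁ + qₖ₋₂:
  k=0: a=6, p=6, q=1
  k=1: a=2, p=13, q=2
  k=2: a=9, p=123, q=19
  k=3: a=5, p=628, q=97
  k=4: a=2, p=1379, q=213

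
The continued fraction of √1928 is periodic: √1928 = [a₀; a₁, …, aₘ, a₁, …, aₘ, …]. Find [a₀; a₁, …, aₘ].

[43; 1, 9, 1, 86]

a₀ = ⌊√1928⌋ = 43.
With m₀=0, d₀=1 and mₖ₊₁ = dₖaₖ − mₖ, dₖ₊₁ = (n − mₖ₊₁²)/dₖ, aₖ₊₁ = ⌊(a₀+mₖ₊₁)/dₖ₊₁⌋:
  k=1: m=43, d=79, a=1
  k=2: m=36, d=8, a=9
  k=3: m=36, d=79, a=1
  k=4: m=43, d=1, a=86
d=1 and a=2a₀=86 at k=4, so the next step gives (m, d) = (43, 79) again — its k=1 value — and the period has length 4.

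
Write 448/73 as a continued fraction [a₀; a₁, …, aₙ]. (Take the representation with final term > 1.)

[6; 7, 3, 3]

448 = 6·73 + 10
73 = 7·10 + 3
10 = 3·3 + 1
3 = 3·1 + 0  (stop)
So 448/73 = [6; 7, 3, 3].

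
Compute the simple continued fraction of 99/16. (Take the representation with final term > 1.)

99 = 6*16 + 3
16 = 5*3 + 1
3 = 3*1 + 0  (stop)
So 99/16 = [6; 5, 3].

[6; 5, 3]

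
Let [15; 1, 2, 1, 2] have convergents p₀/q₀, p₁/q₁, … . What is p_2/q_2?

Using pₖ = aₖpₖ₋₁ + pₖ₋₂, qₖ = aₖqₖ₋₁ + qₖ₋₂ (with p₋₁=1, p₋₂=0, q₋₁=0, q₋₂=1):
  k=0: a=15, p=15, q=1
  k=1: a=1, p=16, q=1
  k=2: a=2, p=47, q=3

47/3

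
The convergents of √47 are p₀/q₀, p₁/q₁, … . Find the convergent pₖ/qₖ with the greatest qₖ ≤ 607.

√47 = [6; 1, 5, 1, 12, …] (period length 4).
Convergents:
  p_0/q_0 = 6/1
  p_1/q_1 = 7/1
  p_2/q_2 = 41/6
  p_3/q_3 = 48/7
  p_4/q_4 = 617/90
  p_5/q_5 = 665/97
  p_6/q_6 = 3942/575
  p_7/q_7 = 4607/672
q_6 = 575 ≤ 607 < 672 = q_7, so the answer is 3942/575.

3942/575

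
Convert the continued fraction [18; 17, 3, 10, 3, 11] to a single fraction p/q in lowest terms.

340027/18830

Fold from the inside: start with 11/1.
  3 + 1/11 = 34/11
  10 + 11/34 = 351/34
  3 + 34/351 = 1087/351
  17 + 351/1087 = 18830/1087
  18 + 1087/18830 = 340027/18830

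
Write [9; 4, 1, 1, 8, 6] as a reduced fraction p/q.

4343/471

Fold from the inside: start with 6/1.
  8 + 1/6 = 49/6
  1 + 6/49 = 55/49
  1 + 49/55 = 104/55
  4 + 55/104 = 471/104
  9 + 104/471 = 4343/471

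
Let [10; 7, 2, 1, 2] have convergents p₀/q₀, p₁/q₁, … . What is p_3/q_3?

223/22

Using pₖ = aₖpₖ₋₁ + pₖ₋₂, qₖ = aₖqₖ₋₁ + qₖ₋₂ (with p₋₁=1, p₋₂=0, q₋₁=0, q₋₂=1):
  k=0: a=10, p=10, q=1
  k=1: a=7, p=71, q=7
  k=2: a=2, p=152, q=15
  k=3: a=1, p=223, q=22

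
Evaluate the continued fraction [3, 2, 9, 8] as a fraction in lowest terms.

Fold from the inside: start with 8/1.
  9 + 1/8 = 73/8
  2 + 8/73 = 154/73
  3 + 73/154 = 535/154

535/154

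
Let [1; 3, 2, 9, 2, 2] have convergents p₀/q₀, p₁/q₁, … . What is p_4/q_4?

179/139

Using pₖ = aₖpₖ₋₁ + pₖ₋₂, qₖ = aₖqₖ₋₁ + qₖ₋₂ (with p₋₁=1, p₋₂=0, q₋₁=0, q₋₂=1):
  k=0: a=1, p=1, q=1
  k=1: a=3, p=4, q=3
  k=2: a=2, p=9, q=7
  k=3: a=9, p=85, q=66
  k=4: a=2, p=179, q=139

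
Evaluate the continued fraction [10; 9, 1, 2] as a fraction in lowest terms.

293/29

Using pₖ = aₖpₖ₋₁ + pₖ₋₂ and qₖ = aₖqₖ₋₁ + qₖ₋₂:
  k=0: a=10, p=10, q=1
  k=1: a=9, p=91, q=9
  k=2: a=1, p=101, q=10
  k=3: a=2, p=293, q=29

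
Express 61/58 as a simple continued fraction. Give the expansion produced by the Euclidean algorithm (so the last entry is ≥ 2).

61 = 1*58 + 3
58 = 19*3 + 1
3 = 3*1 + 0  (stop)
So 61/58 = [1; 19, 3].

[1; 19, 3]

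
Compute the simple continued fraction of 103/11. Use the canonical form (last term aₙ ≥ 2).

[9; 2, 1, 3]

103 = 9×11 + 4
11 = 2×4 + 3
4 = 1×3 + 1
3 = 3×1 + 0  (stop)
So 103/11 = [9; 2, 1, 3].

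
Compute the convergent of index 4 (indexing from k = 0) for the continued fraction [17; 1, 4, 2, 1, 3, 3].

285/16

Using pₖ = aₖpₖ₋₁ + pₖ₋₂, qₖ = aₖqₖ₋₁ + qₖ₋₂ (with p₋₁=1, p₋₂=0, q₋₁=0, q₋₂=1):
  k=0: a=17, p=17, q=1
  k=1: a=1, p=18, q=1
  k=2: a=4, p=89, q=5
  k=3: a=2, p=196, q=11
  k=4: a=1, p=285, q=16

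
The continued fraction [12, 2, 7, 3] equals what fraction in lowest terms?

586/47

Using pₖ = aₖpₖ₋₁ + pₖ₋₂ and qₖ = aₖqₖ₋₁ + qₖ₋₂:
  k=0: a=12, p=12, q=1
  k=1: a=2, p=25, q=2
  k=2: a=7, p=187, q=15
  k=3: a=3, p=586, q=47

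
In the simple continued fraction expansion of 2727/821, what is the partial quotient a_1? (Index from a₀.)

2727 = 3·821 + 264   →  a_0 = 3
821 = 3·264 + 29   →  a_1 = 3

3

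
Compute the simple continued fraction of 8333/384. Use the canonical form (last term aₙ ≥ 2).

[21; 1, 2, 2, 1, 18, 2]

8333 = 21×384 + 269
384 = 1×269 + 115
269 = 2×115 + 39
115 = 2×39 + 37
39 = 1×37 + 2
37 = 18×2 + 1
2 = 2×1 + 0  (stop)
So 8333/384 = [21; 1, 2, 2, 1, 18, 2].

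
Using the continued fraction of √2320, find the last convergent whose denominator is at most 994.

√2320 = [48; 6, 96, …] (period length 2).
Convergents:
  p_0/q_0 = 48/1
  p_1/q_1 = 289/6
  p_2/q_2 = 27792/577
  p_3/q_3 = 167041/3468
q_2 = 577 ≤ 994 < 3468 = q_3, so the answer is 27792/577.

27792/577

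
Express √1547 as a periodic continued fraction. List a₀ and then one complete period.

[39; 3, 78]

a₀ = ⌊√1547⌋ = 39.
With m₀=0, d₀=1 and mₖ₊₁ = dₖaₖ − mₖ, dₖ₊₁ = (n − mₖ₊₁²)/dₖ, aₖ₊₁ = ⌊(a₀+mₖ₊₁)/dₖ₊₁⌋:
  k=1: m=39, d=26, a=3
  k=2: m=39, d=1, a=78
d=1 and a=2a₀=78 at k=2, so the next step gives (m, d) = (39, 26) again — its k=1 value — and the period has length 2.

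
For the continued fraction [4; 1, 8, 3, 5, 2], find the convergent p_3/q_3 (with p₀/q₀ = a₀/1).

Using pₖ = aₖpₖ₋₁ + pₖ₋₂, qₖ = aₖqₖ₋₁ + qₖ₋₂ (with p₋₁=1, p₋₂=0, q₋₁=0, q₋₂=1):
  k=0: a=4, p=4, q=1
  k=1: a=1, p=5, q=1
  k=2: a=8, p=44, q=9
  k=3: a=3, p=137, q=28

137/28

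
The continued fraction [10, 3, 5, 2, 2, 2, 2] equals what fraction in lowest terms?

5157/500

Fold from the inside: start with 2/1.
  2 + 1/2 = 5/2
  2 + 2/5 = 12/5
  2 + 5/12 = 29/12
  5 + 12/29 = 157/29
  3 + 29/157 = 500/157
  10 + 157/500 = 5157/500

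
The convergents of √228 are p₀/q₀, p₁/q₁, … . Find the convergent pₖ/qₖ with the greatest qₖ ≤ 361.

√228 = [15; 10, 30, …] (period length 2).
Convergents:
  p_0/q_0 = 15/1
  p_1/q_1 = 151/10
  p_2/q_2 = 4545/301
  p_3/q_3 = 45601/3020
q_2 = 301 ≤ 361 < 3020 = q_3, so the answer is 4545/301.

4545/301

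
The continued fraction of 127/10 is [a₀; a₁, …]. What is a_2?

127 = 12·10 + 7   →  a_0 = 12
10 = 1·7 + 3   →  a_1 = 1
7 = 2·3 + 1   →  a_2 = 2

2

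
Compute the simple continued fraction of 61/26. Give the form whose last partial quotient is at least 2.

61 = 2×26 + 9
26 = 2×9 + 8
9 = 1×8 + 1
8 = 8×1 + 0  (stop)
So 61/26 = [2; 2, 1, 8].

[2; 2, 1, 8]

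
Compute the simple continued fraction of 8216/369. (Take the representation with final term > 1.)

8216 = 22*369 + 98
369 = 3*98 + 75
98 = 1*75 + 23
75 = 3*23 + 6
23 = 3*6 + 5
6 = 1*5 + 1
5 = 5*1 + 0  (stop)
So 8216/369 = [22; 3, 1, 3, 3, 1, 5].

[22; 3, 1, 3, 3, 1, 5]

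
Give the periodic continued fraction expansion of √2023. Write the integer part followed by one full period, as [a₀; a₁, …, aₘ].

a₀ = ⌊√2023⌋ = 44.
With m₀=0, d₀=1 and mₖ₊₁ = dₖaₖ − mₖ, dₖ₊₁ = (n − mₖ₊₁²)/dₖ, aₖ₊₁ = ⌊(a₀+mₖ₊₁)/dₖ₊₁⌋:
  k=1: m=44, d=87, a=1
  k=2: m=43, d=2, a=43
  k=3: m=43, d=87, a=1
  k=4: m=44, d=1, a=88
d=1 and a=2a₀=88 at k=4, so the next step gives (m, d) = (44, 87) again — its k=1 value — and the period has length 4.

[44; 1, 43, 1, 88]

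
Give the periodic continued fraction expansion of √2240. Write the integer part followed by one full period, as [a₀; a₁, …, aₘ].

[47; 3, 23, 3, 94]

a₀ = ⌊√2240⌋ = 47.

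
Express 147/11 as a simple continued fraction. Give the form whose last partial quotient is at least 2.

[13; 2, 1, 3]

147 = 13×11 + 4
11 = 2×4 + 3
4 = 1×3 + 1
3 = 3×1 + 0  (stop)
So 147/11 = [13; 2, 1, 3].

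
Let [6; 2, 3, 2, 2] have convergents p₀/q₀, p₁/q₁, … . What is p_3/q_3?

103/16

Using pₖ = aₖpₖ₋₁ + pₖ₋₂, qₖ = aₖqₖ₋₁ + qₖ₋₂ (with p₋₁=1, p₋₂=0, q₋₁=0, q₋₂=1):
  k=0: a=6, p=6, q=1
  k=1: a=2, p=13, q=2
  k=2: a=3, p=45, q=7
  k=3: a=2, p=103, q=16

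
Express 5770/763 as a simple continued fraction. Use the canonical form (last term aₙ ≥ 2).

5770 = 7*763 + 429
763 = 1*429 + 334
429 = 1*334 + 95
334 = 3*95 + 49
95 = 1*49 + 46
49 = 1*46 + 3
46 = 15*3 + 1
3 = 3*1 + 0  (stop)
So 5770/763 = [7; 1, 1, 3, 1, 1, 15, 3].

[7; 1, 1, 3, 1, 1, 15, 3]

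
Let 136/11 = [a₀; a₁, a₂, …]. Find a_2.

1

136 = 12·11 + 4   →  a_0 = 12
11 = 2·4 + 3   →  a_1 = 2
4 = 1·3 + 1   →  a_2 = 1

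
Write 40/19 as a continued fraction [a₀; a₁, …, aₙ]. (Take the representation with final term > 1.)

[2; 9, 2]

40 = 2*19 + 2
19 = 9*2 + 1
2 = 2*1 + 0  (stop)
So 40/19 = [2; 9, 2].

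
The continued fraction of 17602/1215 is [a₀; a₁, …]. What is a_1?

17602 = 14·1215 + 592   →  a_0 = 14
1215 = 2·592 + 31   →  a_1 = 2

2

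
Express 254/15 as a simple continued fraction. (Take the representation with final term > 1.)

[16; 1, 14]

254 = 16×15 + 14
15 = 1×14 + 1
14 = 14×1 + 0  (stop)
So 254/15 = [16; 1, 14].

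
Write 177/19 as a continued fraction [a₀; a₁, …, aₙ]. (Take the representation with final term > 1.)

177 = 9*19 + 6
19 = 3*6 + 1
6 = 6*1 + 0  (stop)
So 177/19 = [9; 3, 6].

[9; 3, 6]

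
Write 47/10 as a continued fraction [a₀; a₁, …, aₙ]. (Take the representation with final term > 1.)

47 = 4·10 + 7
10 = 1·7 + 3
7 = 2·3 + 1
3 = 3·1 + 0  (stop)
So 47/10 = [4; 1, 2, 3].

[4; 1, 2, 3]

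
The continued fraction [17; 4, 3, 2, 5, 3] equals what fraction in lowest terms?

Fold from the inside: start with 3/1.
  5 + 1/3 = 16/3
  2 + 3/16 = 35/16
  3 + 16/35 = 121/35
  4 + 35/121 = 519/121
  17 + 121/519 = 8944/519

8944/519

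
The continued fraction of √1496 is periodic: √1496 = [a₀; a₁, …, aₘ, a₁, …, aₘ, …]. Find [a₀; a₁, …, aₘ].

a₀ = ⌊√1496⌋ = 38.
With m₀=0, d₀=1 and mₖ₊₁ = dₖaₖ − mₖ, dₖ₊₁ = (n − mₖ₊₁²)/dₖ, aₖ₊₁ = ⌊(a₀+mₖ₊₁)/dₖ₊₁⌋:
  k=1: m=38, d=52, a=1
  k=2: m=14, d=25, a=2
  k=3: m=36, d=8, a=9
  k=4: m=36, d=25, a=2
  k=5: m=14, d=52, a=1
  k=6: m=38, d=1, a=76
d=1 and a=2a₀=76 at k=6, so the next step gives (m, d) = (38, 52) again — its k=1 value — and the period has length 6.

[38; 1, 2, 9, 2, 1, 76]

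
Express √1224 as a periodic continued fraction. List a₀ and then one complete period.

[34; 1, 68]

a₀ = ⌊√1224⌋ = 34.
With m₀=0, d₀=1 and mₖ₊₁ = dₖaₖ − mₖ, dₖ₊₁ = (n − mₖ₊₁²)/dₖ, aₖ₊₁ = ⌊(a₀+mₖ₊₁)/dₖ₊₁⌋:
  k=1: m=34, d=68, a=1
  k=2: m=34, d=1, a=68
d=1 and a=2a₀=68 at k=2, so the next step gives (m, d) = (34, 68) again — its k=1 value — and the period has length 2.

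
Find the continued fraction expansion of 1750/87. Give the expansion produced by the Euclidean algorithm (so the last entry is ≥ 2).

[20; 8, 1, 2, 3]

1750 = 20×87 + 10
87 = 8×10 + 7
10 = 1×7 + 3
7 = 2×3 + 1
3 = 3×1 + 0  (stop)
So 1750/87 = [20; 8, 1, 2, 3].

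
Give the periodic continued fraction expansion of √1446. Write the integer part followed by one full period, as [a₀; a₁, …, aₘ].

a₀ = ⌊√1446⌋ = 38.
With m₀=0, d₀=1 and mₖ₊₁ = dₖaₖ − mₖ, dₖ₊₁ = (n − mₖ₊₁²)/dₖ, aₖ₊₁ = ⌊(a₀+mₖ₊₁)/dₖ₊₁⌋:
  k=1: m=38, d=2, a=38
  k=2: m=38, d=1, a=76
d=1 and a=2a₀=76 at k=2, so the next step gives (m, d) = (38, 2) again — its k=1 value — and the period has length 2.

[38; 38, 76]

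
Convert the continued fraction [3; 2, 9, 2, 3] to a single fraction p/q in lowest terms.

Using pₖ = aₖpₖ₋₁ + pₖ₋₂ and qₖ = aₖqₖ₋₁ + qₖ₋₂:
  k=0: a=3, p=3, q=1
  k=1: a=2, p=7, q=2
  k=2: a=9, p=66, q=19
  k=3: a=2, p=139, q=40
  k=4: a=3, p=483, q=139

483/139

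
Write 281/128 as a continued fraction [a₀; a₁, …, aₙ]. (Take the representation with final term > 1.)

281 = 2*128 + 25
128 = 5*25 + 3
25 = 8*3 + 1
3 = 3*1 + 0  (stop)
So 281/128 = [2; 5, 8, 3].

[2; 5, 8, 3]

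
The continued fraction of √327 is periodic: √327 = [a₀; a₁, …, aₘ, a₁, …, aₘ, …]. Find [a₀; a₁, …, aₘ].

[18; 12, 36]

a₀ = ⌊√327⌋ = 18.
With m₀=0, d₀=1 and mₖ₊₁ = dₖaₖ − mₖ, dₖ₊₁ = (n − mₖ₊₁²)/dₖ, aₖ₊₁ = ⌊(a₀+mₖ₊₁)/dₖ₊₁⌋:
  k=1: m=18, d=3, a=12
  k=2: m=18, d=1, a=36
d=1 and a=2a₀=36 at k=2, so the next step gives (m, d) = (18, 3) again — its k=1 value — and the period has length 2.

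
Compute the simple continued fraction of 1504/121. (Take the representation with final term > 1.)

[12; 2, 3, 17]

1504 = 12×121 + 52
121 = 2×52 + 17
52 = 3×17 + 1
17 = 17×1 + 0  (stop)
So 1504/121 = [12; 2, 3, 17].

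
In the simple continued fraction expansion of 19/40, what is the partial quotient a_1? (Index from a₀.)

2

19 = 0·40 + 19   →  a_0 = 0
40 = 2·19 + 2   →  a_1 = 2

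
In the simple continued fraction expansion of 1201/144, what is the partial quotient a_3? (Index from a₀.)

1201 = 8·144 + 49   →  a_0 = 8
144 = 2·49 + 46   →  a_1 = 2
49 = 1·46 + 3   →  a_2 = 1
46 = 15·3 + 1   →  a_3 = 15

15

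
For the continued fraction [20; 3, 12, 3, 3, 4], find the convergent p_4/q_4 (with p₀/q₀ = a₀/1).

7703/379

Using pₖ = aₖpₖ₋₁ + pₖ₋₂, qₖ = aₖqₖ₋₁ + qₖ₋₂ (with p₋₁=1, p₋₂=0, q₋₁=0, q₋₂=1):
  k=0: a=20, p=20, q=1
  k=1: a=3, p=61, q=3
  k=2: a=12, p=752, q=37
  k=3: a=3, p=2317, q=114
  k=4: a=3, p=7703, q=379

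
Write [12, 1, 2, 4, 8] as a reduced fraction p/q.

Fold from the inside: start with 8/1.
  4 + 1/8 = 33/8
  2 + 8/33 = 74/33
  1 + 33/74 = 107/74
  12 + 74/107 = 1358/107

1358/107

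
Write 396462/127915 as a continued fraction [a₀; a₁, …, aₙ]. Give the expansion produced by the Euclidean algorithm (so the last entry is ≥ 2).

[3; 10, 17, 14, 3, 17]

396462 = 3·127915 + 12717
127915 = 10·12717 + 745
12717 = 17·745 + 52
745 = 14·52 + 17
52 = 3·17 + 1
17 = 17·1 + 0  (stop)
So 396462/127915 = [3; 10, 17, 14, 3, 17].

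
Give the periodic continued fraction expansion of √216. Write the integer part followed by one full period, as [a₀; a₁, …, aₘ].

[14; 1, 2, 3, 2, 1, 28]

a₀ = ⌊√216⌋ = 14.
With m₀=0, d₀=1 and mₖ₊₁ = dₖaₖ − mₖ, dₖ₊₁ = (n − mₖ₊₁²)/dₖ, aₖ₊₁ = ⌊(a₀+mₖ₊₁)/dₖ₊₁⌋:
  k=1: m=14, d=20, a=1
  k=2: m=6, d=9, a=2
  k=3: m=12, d=8, a=3
  k=4: m=12, d=9, a=2
  k=5: m=6, d=20, a=1
  k=6: m=14, d=1, a=28
d=1 and a=2a₀=28 at k=6, so the next step gives (m, d) = (14, 20) again — its k=1 value — and the period has length 6.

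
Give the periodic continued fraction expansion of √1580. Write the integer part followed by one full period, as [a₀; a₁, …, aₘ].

[39; 1, 2, 1, 78]

a₀ = ⌊√1580⌋ = 39.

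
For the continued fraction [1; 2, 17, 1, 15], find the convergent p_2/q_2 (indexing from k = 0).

52/35

Using pₖ = aₖpₖ₋₁ + pₖ₋₂, qₖ = aₖqₖ₋₁ + qₖ₋₂ (with p₋₁=1, p₋₂=0, q₋₁=0, q₋₂=1):
  k=0: a=1, p=1, q=1
  k=1: a=2, p=3, q=2
  k=2: a=17, p=52, q=35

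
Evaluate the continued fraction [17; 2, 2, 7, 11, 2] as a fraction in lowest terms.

Using pₖ = aₖpₖ₋₁ + pₖ₋₂ and qₖ = aₖqₖ₋₁ + qₖ₋₂:
  k=0: a=17, p=17, q=1
  k=1: a=2, p=35, q=2
  k=2: a=2, p=87, q=5
  k=3: a=7, p=644, q=37
  k=4: a=11, p=7171, q=412
  k=5: a=2, p=14986, q=861

14986/861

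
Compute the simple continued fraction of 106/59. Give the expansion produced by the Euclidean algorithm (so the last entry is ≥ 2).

106 = 1×59 + 47
59 = 1×47 + 12
47 = 3×12 + 11
12 = 1×11 + 1
11 = 11×1 + 0  (stop)
So 106/59 = [1; 1, 3, 1, 11].

[1; 1, 3, 1, 11]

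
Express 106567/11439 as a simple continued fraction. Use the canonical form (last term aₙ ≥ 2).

[9; 3, 6, 8, 2, 3, 1, 7]

106567 = 9·11439 + 3616
11439 = 3·3616 + 591
3616 = 6·591 + 70
591 = 8·70 + 31
70 = 2·31 + 8
31 = 3·8 + 7
8 = 1·7 + 1
7 = 7·1 + 0  (stop)
So 106567/11439 = [9; 3, 6, 8, 2, 3, 1, 7].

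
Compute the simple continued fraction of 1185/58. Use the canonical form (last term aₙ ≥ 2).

[20; 2, 3, 8]

1185 = 20*58 + 25
58 = 2*25 + 8
25 = 3*8 + 1
8 = 8*1 + 0  (stop)
So 1185/58 = [20; 2, 3, 8].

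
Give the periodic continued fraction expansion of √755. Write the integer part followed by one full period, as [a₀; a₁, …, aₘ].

a₀ = ⌊√755⌋ = 27.
With m₀=0, d₀=1 and mₖ₊₁ = dₖaₖ − mₖ, dₖ₊₁ = (n − mₖ₊₁²)/dₖ, aₖ₊₁ = ⌊(a₀+mₖ₊₁)/dₖ₊₁⌋:
  k=1: m=27, d=26, a=2
  k=2: m=25, d=5, a=10
  k=3: m=25, d=26, a=2
  k=4: m=27, d=1, a=54
d=1 and a=2a₀=54 at k=4, so the next step gives (m, d) = (27, 26) again — its k=1 value — and the period has length 4.

[27; 2, 10, 2, 54]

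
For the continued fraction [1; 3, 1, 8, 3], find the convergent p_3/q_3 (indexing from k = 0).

Using pₖ = aₖpₖ₋₁ + pₖ₋₂, qₖ = aₖqₖ₋₁ + qₖ₋₂ (with p₋₁=1, p₋₂=0, q₋₁=0, q₋₂=1):
  k=0: a=1, p=1, q=1
  k=1: a=3, p=4, q=3
  k=2: a=1, p=5, q=4
  k=3: a=8, p=44, q=35

44/35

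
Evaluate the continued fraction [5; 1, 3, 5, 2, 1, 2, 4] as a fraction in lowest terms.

Using pₖ = aₖpₖ₋₁ + pₖ₋₂ and qₖ = aₖqₖ₋₁ + qₖ₋₂:
  k=0: a=5, p=5, q=1
  k=1: a=1, p=6, q=1
  k=2: a=3, p=23, q=4
  k=3: a=5, p=121, q=21
  k=4: a=2, p=265, q=46
  k=5: a=1, p=386, q=67
  k=6: a=2, p=1037, q=180
  k=7: a=4, p=4534, q=787

4534/787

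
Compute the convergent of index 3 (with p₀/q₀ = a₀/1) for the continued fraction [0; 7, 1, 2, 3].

3/23

Using pₖ = aₖpₖ₋₁ + pₖ₋₂, qₖ = aₖqₖ₋₁ + qₖ₋₂ (with p₋₁=1, p₋₂=0, q₋₁=0, q₋₂=1):
  k=0: a=0, p=0, q=1
  k=1: a=7, p=1, q=7
  k=2: a=1, p=1, q=8
  k=3: a=2, p=3, q=23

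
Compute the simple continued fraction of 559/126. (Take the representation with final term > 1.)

559 = 4×126 + 55
126 = 2×55 + 16
55 = 3×16 + 7
16 = 2×7 + 2
7 = 3×2 + 1
2 = 2×1 + 0  (stop)
So 559/126 = [4; 2, 3, 2, 3, 2].

[4; 2, 3, 2, 3, 2]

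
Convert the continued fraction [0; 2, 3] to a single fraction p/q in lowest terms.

3/7

Fold from the inside: start with 3/1.
  2 + 1/3 = 7/3
  0 + 3/7 = 3/7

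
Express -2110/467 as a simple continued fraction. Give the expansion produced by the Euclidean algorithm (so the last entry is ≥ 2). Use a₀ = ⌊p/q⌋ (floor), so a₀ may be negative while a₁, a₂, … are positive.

-2110 = -5*467 + 225
467 = 2*225 + 17
225 = 13*17 + 4
17 = 4*4 + 1
4 = 4*1 + 0  (stop)
So -2110/467 = [-5; 2, 13, 4, 4].

[-5; 2, 13, 4, 4]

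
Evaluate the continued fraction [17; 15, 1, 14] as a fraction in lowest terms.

4078/239

Using pₖ = aₖpₖ₋₁ + pₖ₋₂ and qₖ = aₖqₖ₋₁ + qₖ₋₂:
  k=0: a=17, p=17, q=1
  k=1: a=15, p=256, q=15
  k=2: a=1, p=273, q=16
  k=3: a=14, p=4078, q=239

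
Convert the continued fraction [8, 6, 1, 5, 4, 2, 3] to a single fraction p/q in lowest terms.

10753/1320

Fold from the inside: start with 3/1.
  2 + 1/3 = 7/3
  4 + 3/7 = 31/7
  5 + 7/31 = 162/31
  1 + 31/162 = 193/162
  6 + 162/193 = 1320/193
  8 + 193/1320 = 10753/1320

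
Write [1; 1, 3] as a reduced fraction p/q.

Fold from the inside: start with 3/1.
  1 + 1/3 = 4/3
  1 + 3/4 = 7/4

7/4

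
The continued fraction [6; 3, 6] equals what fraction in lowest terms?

Using pₖ = aₖpₖ₋₁ + pₖ₋₂ and qₖ = aₖqₖ₋₁ + qₖ₋₂:
  k=0: a=6, p=6, q=1
  k=1: a=3, p=19, q=3
  k=2: a=6, p=120, q=19

120/19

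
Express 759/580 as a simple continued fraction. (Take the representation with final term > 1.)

759 = 1·580 + 179
580 = 3·179 + 43
179 = 4·43 + 7
43 = 6·7 + 1
7 = 7·1 + 0  (stop)
So 759/580 = [1; 3, 4, 6, 7].

[1; 3, 4, 6, 7]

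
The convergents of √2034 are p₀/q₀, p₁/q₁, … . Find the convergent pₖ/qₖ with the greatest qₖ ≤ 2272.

40635/901

√2034 = [45; 10, 90, …] (period length 2).
Convergents:
  p_0/q_0 = 45/1
  p_1/q_1 = 451/10
  p_2/q_2 = 40635/901
  p_3/q_3 = 406801/9020
q_2 = 901 ≤ 2272 < 9020 = q_3, so the answer is 40635/901.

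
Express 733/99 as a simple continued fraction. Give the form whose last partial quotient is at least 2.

733 = 7×99 + 40
99 = 2×40 + 19
40 = 2×19 + 2
19 = 9×2 + 1
2 = 2×1 + 0  (stop)
So 733/99 = [7; 2, 2, 9, 2].

[7; 2, 2, 9, 2]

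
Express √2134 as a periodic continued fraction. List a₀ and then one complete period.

a₀ = ⌊√2134⌋ = 46.

[46; 5, 8, 5, 92]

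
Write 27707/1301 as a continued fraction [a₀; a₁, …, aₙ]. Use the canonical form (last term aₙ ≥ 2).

27707 = 21×1301 + 386
1301 = 3×386 + 143
386 = 2×143 + 100
143 = 1×100 + 43
100 = 2×43 + 14
43 = 3×14 + 1
14 = 14×1 + 0  (stop)
So 27707/1301 = [21; 3, 2, 1, 2, 3, 14].

[21; 3, 2, 1, 2, 3, 14]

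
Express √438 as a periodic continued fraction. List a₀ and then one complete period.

a₀ = ⌊√438⌋ = 20.

[20; 1, 12, 1, 40]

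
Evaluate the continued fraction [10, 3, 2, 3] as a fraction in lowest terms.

Fold from the inside: start with 3/1.
  2 + 1/3 = 7/3
  3 + 3/7 = 24/7
  10 + 7/24 = 247/24

247/24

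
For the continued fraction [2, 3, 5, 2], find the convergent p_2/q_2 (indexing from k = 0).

Using pₖ = aₖpₖ₋₁ + pₖ₋₂, qₖ = aₖqₖ₋₁ + qₖ₋₂ (with p₋₁=1, p₋₂=0, q₋₁=0, q₋₂=1):
  k=0: a=2, p=2, q=1
  k=1: a=3, p=7, q=3
  k=2: a=5, p=37, q=16

37/16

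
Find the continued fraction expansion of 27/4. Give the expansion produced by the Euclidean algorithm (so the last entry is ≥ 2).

27 = 6·4 + 3
4 = 1·3 + 1
3 = 3·1 + 0  (stop)
So 27/4 = [6; 1, 3].

[6; 1, 3]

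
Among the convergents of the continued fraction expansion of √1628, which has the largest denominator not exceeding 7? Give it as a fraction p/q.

121/3

√1628 = [40; 2, 1, 6, 1, 2, 80, …] (period length 6).
Convergents:
  p_0/q_0 = 40/1
  p_1/q_1 = 81/2
  p_2/q_2 = 121/3
  p_3/q_3 = 807/20
q_2 = 3 ≤ 7 < 20 = q_3, so the answer is 121/3.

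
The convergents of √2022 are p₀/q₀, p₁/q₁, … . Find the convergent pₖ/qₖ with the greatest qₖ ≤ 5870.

121365/2699

√2022 = [44; 1, 28, 1, 88, …] (period length 4).
Convergents:
  p_0/q_0 = 44/1
  p_1/q_1 = 45/1
  p_2/q_2 = 1304/29
  p_3/q_3 = 1349/30
  p_4/q_4 = 120016/2669
  p_5/q_5 = 121365/2699
  p_6/q_6 = 3518236/78241
q_5 = 2699 ≤ 5870 < 78241 = q_6, so the answer is 121365/2699.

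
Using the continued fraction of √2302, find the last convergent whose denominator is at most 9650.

221040/4607

√2302 = [47; 1, 46, 1, 94, …] (period length 4).
Convergents:
  p_0/q_0 = 47/1
  p_1/q_1 = 48/1
  p_2/q_2 = 2255/47
  p_3/q_3 = 2303/48
  p_4/q_4 = 218737/4559
  p_5/q_5 = 221040/4607
  p_6/q_6 = 10386577/216481
q_5 = 4607 ≤ 9650 < 216481 = q_6, so the answer is 221040/4607.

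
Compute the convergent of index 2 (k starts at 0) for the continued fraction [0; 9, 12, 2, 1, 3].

12/109

Using pₖ = aₖpₖ₋₁ + pₖ₋₂, qₖ = aₖqₖ₋₁ + qₖ₋₂ (with p₋₁=1, p₋₂=0, q₋₁=0, q₋₂=1):
  k=0: a=0, p=0, q=1
  k=1: a=9, p=1, q=9
  k=2: a=12, p=12, q=109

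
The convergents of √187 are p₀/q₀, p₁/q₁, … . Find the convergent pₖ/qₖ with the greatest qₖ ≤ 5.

√187 = [13; 1, 2, 13, 2, 1, 26, …] (period length 6).
Convergents:
  p_0/q_0 = 13/1
  p_1/q_1 = 14/1
  p_2/q_2 = 41/3
  p_3/q_3 = 547/40
q_2 = 3 ≤ 5 < 40 = q_3, so the answer is 41/3.

41/3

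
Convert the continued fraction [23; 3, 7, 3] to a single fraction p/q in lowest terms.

Using pₖ = aₖpₖ₋₁ + pₖ₋₂ and qₖ = aₖqₖ₋₁ + qₖ₋₂:
  k=0: a=23, p=23, q=1
  k=1: a=3, p=70, q=3
  k=2: a=7, p=513, q=22
  k=3: a=3, p=1609, q=69

1609/69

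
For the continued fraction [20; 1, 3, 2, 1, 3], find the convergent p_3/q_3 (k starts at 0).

Using pₖ = aₖpₖ₋₁ + pₖ₋₂, qₖ = aₖqₖ₋₁ + qₖ₋₂ (with p₋₁=1, p₋₂=0, q₋₁=0, q₋₂=1):
  k=0: a=20, p=20, q=1
  k=1: a=1, p=21, q=1
  k=2: a=3, p=83, q=4
  k=3: a=2, p=187, q=9

187/9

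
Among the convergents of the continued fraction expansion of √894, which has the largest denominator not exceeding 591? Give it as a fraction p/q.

√894 = [29; 1, 8, 1, 58, …] (period length 4).
Convergents:
  p_0/q_0 = 29/1
  p_1/q_1 = 30/1
  p_2/q_2 = 269/9
  p_3/q_3 = 299/10
  p_4/q_4 = 17611/589
  p_5/q_5 = 17910/599
q_4 = 589 ≤ 591 < 599 = q_5, so the answer is 17611/589.

17611/589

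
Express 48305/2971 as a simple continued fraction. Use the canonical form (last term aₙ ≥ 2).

[16; 3, 1, 6, 3, 11, 3]

48305 = 16·2971 + 769
2971 = 3·769 + 664
769 = 1·664 + 105
664 = 6·105 + 34
105 = 3·34 + 3
34 = 11·3 + 1
3 = 3·1 + 0  (stop)
So 48305/2971 = [16; 3, 1, 6, 3, 11, 3].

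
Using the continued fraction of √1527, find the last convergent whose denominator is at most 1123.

39663/1015

√1527 = [39; 13, 78, …] (period length 2).
Convergents:
  p_0/q_0 = 39/1
  p_1/q_1 = 508/13
  p_2/q_2 = 39663/1015
  p_3/q_3 = 516127/13208
q_2 = 1015 ≤ 1123 < 13208 = q_3, so the answer is 39663/1015.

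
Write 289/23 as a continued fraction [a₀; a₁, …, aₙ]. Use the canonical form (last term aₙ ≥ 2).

289 = 12*23 + 13
23 = 1*13 + 10
13 = 1*10 + 3
10 = 3*3 + 1
3 = 3*1 + 0  (stop)
So 289/23 = [12; 1, 1, 3, 3].

[12; 1, 1, 3, 3]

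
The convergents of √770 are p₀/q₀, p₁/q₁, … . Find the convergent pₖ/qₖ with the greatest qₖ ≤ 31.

√770 = [27; 1, 2, 1, 54, …] (period length 4).
Convergents:
  p_0/q_0 = 27/1
  p_1/q_1 = 28/1
  p_2/q_2 = 83/3
  p_3/q_3 = 111/4
  p_4/q_4 = 6077/219
q_3 = 4 ≤ 31 < 219 = q_4, so the answer is 111/4.

111/4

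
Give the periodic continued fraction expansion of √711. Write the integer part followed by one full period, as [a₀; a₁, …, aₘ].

a₀ = ⌊√711⌋ = 26.

[26; 1, 1, 1, 52]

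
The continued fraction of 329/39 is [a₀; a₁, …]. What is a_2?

329 = 8·39 + 17   →  a_0 = 8
39 = 2·17 + 5   →  a_1 = 2
17 = 3·5 + 2   →  a_2 = 3

3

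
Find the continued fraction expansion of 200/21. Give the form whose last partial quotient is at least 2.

200 = 9·21 + 11
21 = 1·11 + 10
11 = 1·10 + 1
10 = 10·1 + 0  (stop)
So 200/21 = [9; 1, 1, 10].

[9; 1, 1, 10]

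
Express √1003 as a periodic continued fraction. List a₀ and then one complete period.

a₀ = ⌊√1003⌋ = 31.
With m₀=0, d₀=1 and mₖ₊₁ = dₖaₖ − mₖ, dₖ₊₁ = (n − mₖ₊₁²)/dₖ, aₖ₊₁ = ⌊(a₀+mₖ₊₁)/dₖ₊₁⌋:
  k=1: m=31, d=42, a=1
  k=2: m=11, d=21, a=2
  k=3: m=31, d=2, a=31
  k=4: m=31, d=21, a=2
  k=5: m=11, d=42, a=1
  k=6: m=31, d=1, a=62
d=1 and a=2a₀=62 at k=6, so the next step gives (m, d) = (31, 42) again — its k=1 value — and the period has length 6.

[31; 1, 2, 31, 2, 1, 62]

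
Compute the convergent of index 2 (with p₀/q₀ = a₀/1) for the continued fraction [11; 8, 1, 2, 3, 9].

100/9

Using pₖ = aₖpₖ₋₁ + pₖ₋₂, qₖ = aₖqₖ₋₁ + qₖ₋₂ (with p₋₁=1, p₋₂=0, q₋₁=0, q₋₂=1):
  k=0: a=11, p=11, q=1
  k=1: a=8, p=89, q=8
  k=2: a=1, p=100, q=9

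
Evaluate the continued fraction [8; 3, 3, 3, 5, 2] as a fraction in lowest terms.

3180/383

Using pₖ = aₖpₖ₋₁ + pₖ₋₂ and qₖ = aₖqₖ₋₁ + qₖ₋₂:
  k=0: a=8, p=8, q=1
  k=1: a=3, p=25, q=3
  k=2: a=3, p=83, q=10
  k=3: a=3, p=274, q=33
  k=4: a=5, p=1453, q=175
  k=5: a=2, p=3180, q=383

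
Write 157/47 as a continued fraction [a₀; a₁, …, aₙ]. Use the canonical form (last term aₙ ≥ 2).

[3; 2, 1, 15]

157 = 3*47 + 16
47 = 2*16 + 15
16 = 1*15 + 1
15 = 15*1 + 0  (stop)
So 157/47 = [3; 2, 1, 15].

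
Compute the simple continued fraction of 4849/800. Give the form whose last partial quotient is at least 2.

[6; 16, 3, 16]

4849 = 6·800 + 49
800 = 16·49 + 16
49 = 3·16 + 1
16 = 16·1 + 0  (stop)
So 4849/800 = [6; 16, 3, 16].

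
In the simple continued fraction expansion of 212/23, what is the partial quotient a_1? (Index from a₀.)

212 = 9·23 + 5   →  a_0 = 9
23 = 4·5 + 3   →  a_1 = 4

4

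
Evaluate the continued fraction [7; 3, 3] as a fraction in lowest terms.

73/10

Fold from the inside: start with 3/1.
  3 + 1/3 = 10/3
  7 + 3/10 = 73/10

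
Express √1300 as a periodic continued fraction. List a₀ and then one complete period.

[36; 18, 72]

a₀ = ⌊√1300⌋ = 36.
With m₀=0, d₀=1 and mₖ₊₁ = dₖaₖ − mₖ, dₖ₊₁ = (n − mₖ₊₁²)/dₖ, aₖ₊₁ = ⌊(a₀+mₖ₊₁)/dₖ₊₁⌋:
  k=1: m=36, d=4, a=18
  k=2: m=36, d=1, a=72
d=1 and a=2a₀=72 at k=2, so the next step gives (m, d) = (36, 4) again — its k=1 value — and the period has length 2.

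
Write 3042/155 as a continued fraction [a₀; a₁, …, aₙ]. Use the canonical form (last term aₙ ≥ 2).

3042 = 19×155 + 97
155 = 1×97 + 58
97 = 1×58 + 39
58 = 1×39 + 19
39 = 2×19 + 1
19 = 19×1 + 0  (stop)
So 3042/155 = [19; 1, 1, 1, 2, 19].

[19; 1, 1, 1, 2, 19]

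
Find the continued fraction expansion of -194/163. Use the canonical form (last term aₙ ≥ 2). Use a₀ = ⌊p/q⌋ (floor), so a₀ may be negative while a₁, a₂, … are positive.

[-2; 1, 4, 3, 1, 7]

-194 = -2*163 + 132
163 = 1*132 + 31
132 = 4*31 + 8
31 = 3*8 + 7
8 = 1*7 + 1
7 = 7*1 + 0  (stop)
So -194/163 = [-2; 1, 4, 3, 1, 7].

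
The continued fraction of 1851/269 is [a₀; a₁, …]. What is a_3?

2

1851 = 6·269 + 237   →  a_0 = 6
269 = 1·237 + 32   →  a_1 = 1
237 = 7·32 + 13   →  a_2 = 7
32 = 2·13 + 6   →  a_3 = 2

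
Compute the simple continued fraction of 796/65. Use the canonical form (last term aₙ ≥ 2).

[12; 4, 16]

796 = 12×65 + 16
65 = 4×16 + 1
16 = 16×1 + 0  (stop)
So 796/65 = [12; 4, 16].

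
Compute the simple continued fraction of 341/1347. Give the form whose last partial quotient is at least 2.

[0; 3, 1, 19, 17]

341 = 0·1347 + 341
1347 = 3·341 + 324
341 = 1·324 + 17
324 = 19·17 + 1
17 = 17·1 + 0  (stop)
So 341/1347 = [0; 3, 1, 19, 17].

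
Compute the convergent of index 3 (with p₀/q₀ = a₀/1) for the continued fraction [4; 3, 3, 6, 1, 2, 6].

271/63

Using pₖ = aₖpₖ₋₁ + pₖ₋₂, qₖ = aₖqₖ₋₁ + qₖ₋₂ (with p₋₁=1, p₋₂=0, q₋₁=0, q₋₂=1):
  k=0: a=4, p=4, q=1
  k=1: a=3, p=13, q=3
  k=2: a=3, p=43, q=10
  k=3: a=6, p=271, q=63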